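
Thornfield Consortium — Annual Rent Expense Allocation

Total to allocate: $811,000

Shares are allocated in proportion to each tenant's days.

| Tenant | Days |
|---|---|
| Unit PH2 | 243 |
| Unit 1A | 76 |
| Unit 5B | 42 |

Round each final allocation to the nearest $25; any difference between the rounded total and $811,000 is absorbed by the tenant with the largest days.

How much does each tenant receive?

Unit PH2: $545,925; Unit 1A: $170,725; Unit 5B: $94,350

Days total: 361.
Unrounded shares: Unit PH2 243/361 × $811,000 = 545,908.59; Unit 1A 76/361 × $811,000 = 170,736.84; Unit 5B 42/361 × $811,000 = 94,354.57.
At nearest $25: Unit PH2 $545,900; Unit 1A $170,725; Unit 5B $94,350. Sum = $810,975.
Difference $811,000 − $810,975 = +$25 applied to largest days (Unit PH2): Unit PH2 becomes $545,925.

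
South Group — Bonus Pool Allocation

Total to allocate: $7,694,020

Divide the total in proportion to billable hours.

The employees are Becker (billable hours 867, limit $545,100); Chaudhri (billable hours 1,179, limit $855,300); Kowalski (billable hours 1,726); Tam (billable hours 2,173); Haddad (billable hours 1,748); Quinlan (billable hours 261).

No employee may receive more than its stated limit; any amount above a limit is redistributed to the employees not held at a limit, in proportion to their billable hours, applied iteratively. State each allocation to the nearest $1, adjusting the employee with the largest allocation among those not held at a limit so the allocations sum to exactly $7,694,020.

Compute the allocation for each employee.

Becker: $545,100; Chaudhri: $855,300; Kowalski: $1,838,657; Tam: $2,314,834; Haddad: $1,862,093; Quinlan: $278,036

Sum of billable hours: 7,954.
Pro-rata shares before constraints: Becker 838,661.72; Chaudhri 1,140,463.86; Kowalski 1,669,584.93; Tam 2,101,974.54; Haddad 1,690,865.85; Quinlan 252,469.10.
Capped: Becker ($545,100), Chaudhri ($855,300); residual $6,293,620 reallocated over remaining billable hours 5,908.
Redistributed shares: Kowalski 1,838,657.43 → $1,838,657; Tam 2,314,833.49 → $2,314,833; Haddad 1,862,093.39 → $1,862,093; Quinlan 278,035.68 → $278,036.
Rounding difference +$1 applied to Tam → $2,314,834.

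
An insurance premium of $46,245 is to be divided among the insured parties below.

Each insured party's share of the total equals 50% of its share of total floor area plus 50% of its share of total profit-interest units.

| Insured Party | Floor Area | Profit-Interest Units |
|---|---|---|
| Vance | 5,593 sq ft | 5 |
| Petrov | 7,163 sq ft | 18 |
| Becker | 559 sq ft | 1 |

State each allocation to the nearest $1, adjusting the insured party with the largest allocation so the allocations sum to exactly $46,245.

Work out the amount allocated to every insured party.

Totals — floor area 13,315, profit-interest units 24.
Blended shares (50% floor area + 50% profit-interest units): Vance 0.3142; Petrov 0.6440; Becker 0.0418.
Pro-rata amounts: Vance 14,529.85; Petrov 29,780.96; Becker 1,934.18.
Rounded to nearest $1: Vance $14,530; Petrov $29,781; Becker $1,934. Sum = $46,245.
Sum already equals the total — no adjustment.

Vance: $14,530 | Petrov: $29,781 | Becker: $1,934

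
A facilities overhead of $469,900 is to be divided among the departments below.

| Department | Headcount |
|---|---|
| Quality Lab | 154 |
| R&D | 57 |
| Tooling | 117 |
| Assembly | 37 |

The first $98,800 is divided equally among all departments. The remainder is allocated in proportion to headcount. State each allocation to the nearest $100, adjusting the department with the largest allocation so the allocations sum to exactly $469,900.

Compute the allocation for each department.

Quality Lab: $181,200 · R&D: $82,700 · Tooling: $143,700 · Assembly: $62,300

$98,800 shared equally gives $24,700 per department.
Remainder $371,100 by headcount (total 365): Quality Lab 156,573.70 → $156,600; R&D 57,952.60 → $58,000; Tooling 118,955.34 → $119,000; Assembly 37,618.36 → $37,600.
Rounding difference −$100 on remainder applied to Quality Lab.
Totals: Quality Lab $24,700 + $156,500 = $181,200; R&D $24,700 + $58,000 = $82,700; Tooling $24,700 + $119,000 = $143,700; Assembly $24,700 + $37,600 = $62,300.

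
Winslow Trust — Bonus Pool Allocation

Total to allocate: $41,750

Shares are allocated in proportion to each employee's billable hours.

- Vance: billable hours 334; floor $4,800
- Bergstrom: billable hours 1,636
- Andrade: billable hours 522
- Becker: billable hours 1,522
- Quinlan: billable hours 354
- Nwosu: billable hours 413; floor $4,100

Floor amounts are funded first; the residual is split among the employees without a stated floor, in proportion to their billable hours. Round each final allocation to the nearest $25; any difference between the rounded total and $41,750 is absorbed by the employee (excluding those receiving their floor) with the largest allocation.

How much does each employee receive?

Minimums first: Vance $4,800; Nwosu $4,100. Balance $32,850.
Balance split over remaining billable hours 4,034: Bergstrom 13,322.41 → $13,325; Andrade 4,250.79 → $4,250; Becker 12,394.08 → $12,400; Quinlan 2,882.72 → $2,875.

Vance: $4,800; Bergstrom: $13,325; Andrade: $4,250; Becker: $12,400; Quinlan: $2,875; Nwosu: $4,100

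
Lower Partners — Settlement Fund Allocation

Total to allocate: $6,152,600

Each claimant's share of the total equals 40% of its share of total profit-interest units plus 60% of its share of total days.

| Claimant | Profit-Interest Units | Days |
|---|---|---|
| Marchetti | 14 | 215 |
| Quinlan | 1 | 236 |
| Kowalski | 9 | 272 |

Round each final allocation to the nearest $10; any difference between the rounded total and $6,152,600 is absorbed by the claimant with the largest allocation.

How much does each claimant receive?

Totals — profit-interest units 24, days 723.
Composite weights (40% profit-interest units + 60% days): Marchetti 0.4118; Quinlan 0.2125; Kowalski 0.3757.
Raw shares: Marchetti 2,533,373.47; Quinlan 1,307,533.87; Kowalski 2,311,692.66.
At nearest $10: Marchetti $2,533,370; Quinlan $1,307,530; Kowalski $2,311,690. Sum = $6,152,590.
Difference $6,152,600 − $6,152,590 = +$10 applied to largest allocation (Marchetti): Marchetti becomes $2,533,380.

Marchetti: $2,533,380 | Quinlan: $1,307,530 | Kowalski: $2,311,690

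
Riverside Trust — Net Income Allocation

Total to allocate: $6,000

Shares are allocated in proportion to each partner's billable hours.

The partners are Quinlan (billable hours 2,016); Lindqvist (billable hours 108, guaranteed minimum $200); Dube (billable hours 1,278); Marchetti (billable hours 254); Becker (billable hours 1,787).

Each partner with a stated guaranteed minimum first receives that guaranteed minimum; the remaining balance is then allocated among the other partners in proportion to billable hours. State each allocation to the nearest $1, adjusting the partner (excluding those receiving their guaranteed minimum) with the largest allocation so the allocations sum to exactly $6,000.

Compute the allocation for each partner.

Quinlan: $2,192 · Lindqvist: $200 · Dube: $1,389 · Marchetti: $276 · Becker: $1,943

Minimums first: Lindqvist $200. Residual $5,800.
Residual split over remaining billable hours 5,335: Quinlan 2,191.72 → $2,192; Dube 1,389.39 → $1,389; Marchetti 276.14 → $276; Becker 1,942.76 → $1,943.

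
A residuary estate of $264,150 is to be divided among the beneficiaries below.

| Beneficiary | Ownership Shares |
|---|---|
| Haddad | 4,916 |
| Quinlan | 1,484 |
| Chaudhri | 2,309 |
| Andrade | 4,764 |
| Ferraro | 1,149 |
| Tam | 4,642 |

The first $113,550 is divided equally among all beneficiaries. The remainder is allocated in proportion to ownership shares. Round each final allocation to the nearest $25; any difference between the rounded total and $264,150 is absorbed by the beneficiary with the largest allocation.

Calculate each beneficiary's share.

$113,550 shared equally gives $18,925 per beneficiary.
Remainder $150,600 by ownership shares (total 19,264): Haddad 38,431.77 → $38,425; Quinlan 11,601.45 → $11,600; Chaudhri 18,051.05 → $18,050; Andrade 37,243.48 → $37,250; Ferraro 8,982.53 → $8,975; Tam 36,289.72 → $36,300.
Totals: Haddad $18,925 + $38,425 = $57,350; Quinlan $18,925 + $11,600 = $30,525; Chaudhri $18,925 + $18,050 = $36,975; Andrade $18,925 + $37,250 = $56,175; Ferraro $18,925 + $8,975 = $27,900; Tam $18,925 + $36,300 = $55,225.

Haddad: $57,350 | Quinlan: $30,525 | Chaudhri: $36,975 | Andrade: $56,175 | Ferraro: $27,900 | Tam: $55,225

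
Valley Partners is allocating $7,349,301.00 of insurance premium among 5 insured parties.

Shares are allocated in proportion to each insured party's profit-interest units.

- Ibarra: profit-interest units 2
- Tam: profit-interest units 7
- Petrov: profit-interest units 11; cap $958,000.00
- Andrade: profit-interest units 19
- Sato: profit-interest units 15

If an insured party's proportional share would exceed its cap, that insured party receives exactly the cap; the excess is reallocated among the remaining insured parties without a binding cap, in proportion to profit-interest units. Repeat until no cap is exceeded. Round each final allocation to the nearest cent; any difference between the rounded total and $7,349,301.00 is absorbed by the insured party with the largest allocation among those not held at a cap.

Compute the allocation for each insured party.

Ibarra: $297,269.81 | Tam: $1,040,444.35 | Petrov: $958,000.00 | Andrade: $2,824,063.24 | Sato: $2,229,523.60

Total profit-interest units = 54.
Unconstrained shares: Ibarra 272,196.3333; Tam 952,687.1667; Petrov 1,497,079.8333; Andrade 2,585,865.1667; Sato 2,041,472.5000.
Cap binds for Petrov ($958,000.00); balance $6,391,301.00 reallocated over remaining profit-interest units 43.
Redistributed shares: Ibarra 297,269.8140 → $297,269.81; Tam 1,040,444.3488 → $1,040,444.35; Andrade 2,824,063.2326 → $2,824,063.23; Sato 2,229,523.6047 → $2,229,523.60.
Rounding difference +$0.01 applied to Andrade → $2,824,063.24.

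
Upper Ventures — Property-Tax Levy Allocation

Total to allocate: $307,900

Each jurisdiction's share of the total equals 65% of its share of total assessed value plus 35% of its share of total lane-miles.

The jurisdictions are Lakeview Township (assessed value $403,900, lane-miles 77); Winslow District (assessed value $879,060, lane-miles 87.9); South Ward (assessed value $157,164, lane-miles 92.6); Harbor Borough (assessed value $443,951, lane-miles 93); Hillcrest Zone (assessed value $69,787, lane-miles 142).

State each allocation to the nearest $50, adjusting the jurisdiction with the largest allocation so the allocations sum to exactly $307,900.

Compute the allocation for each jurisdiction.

Totals — assessed value 1,953,862, lane-miles 492.5.
Combined weights (65% assessed value + 35% lane-miles): Lakeview Township 0.1891; Winslow District 0.3549; South Ward 0.1181; Harbor Borough 0.2138; Hillcrest Zone 0.1241.
Raw shares: Lakeview Township 58,220.20; Winslow District 109,276.12; South Ward 36,360.39; Harbor Borough 65,823.64; Hillcrest Zone 38,219.65.
Rounded to nearest $50: Lakeview Township $58,200; Winslow District $109,300; South Ward $36,350; Harbor Borough $65,800; Hillcrest Zone $38,200. Sum = $307,850.
Difference $307,900 − $307,850 = +$50 applied to largest allocation (Winslow District): Winslow District becomes $109,350.

Lakeview Township: $58,200 · Winslow District: $109,350 · South Ward: $36,350 · Harbor Borough: $65,800 · Hillcrest Zone: $38,200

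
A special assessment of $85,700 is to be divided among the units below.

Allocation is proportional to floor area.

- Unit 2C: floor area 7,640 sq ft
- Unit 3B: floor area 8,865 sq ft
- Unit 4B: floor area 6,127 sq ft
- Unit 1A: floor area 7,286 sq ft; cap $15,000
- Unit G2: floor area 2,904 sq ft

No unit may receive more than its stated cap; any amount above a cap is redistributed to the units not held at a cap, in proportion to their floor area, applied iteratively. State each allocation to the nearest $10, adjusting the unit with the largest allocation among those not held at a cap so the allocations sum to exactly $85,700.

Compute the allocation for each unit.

Total floor area = 32,822.
Pro-rata shares before constraints: Unit 2C 19,948.45; Unit 3B 23,146.99; Unit 4B 15,997.93; Unit 1A 19,024.14; Unit G2 7,582.50.
Capped: Unit 1A ($15,000); remaining pool $70,700 reallocated over remaining floor area 25,536.
Shares after redistribution: Unit 2C 21,152.41 → $21,150; Unit 3B 24,544.00 → $24,540; Unit 4B 16,963.46 → $16,960; Unit G2 8,040.13 → $8,040.
Rounding difference +$10 applied to Unit 3B → $24,550.

Unit 2C: $21,150 · Unit 3B: $24,550 · Unit 4B: $16,960 · Unit 1A: $15,000 · Unit G2: $8,040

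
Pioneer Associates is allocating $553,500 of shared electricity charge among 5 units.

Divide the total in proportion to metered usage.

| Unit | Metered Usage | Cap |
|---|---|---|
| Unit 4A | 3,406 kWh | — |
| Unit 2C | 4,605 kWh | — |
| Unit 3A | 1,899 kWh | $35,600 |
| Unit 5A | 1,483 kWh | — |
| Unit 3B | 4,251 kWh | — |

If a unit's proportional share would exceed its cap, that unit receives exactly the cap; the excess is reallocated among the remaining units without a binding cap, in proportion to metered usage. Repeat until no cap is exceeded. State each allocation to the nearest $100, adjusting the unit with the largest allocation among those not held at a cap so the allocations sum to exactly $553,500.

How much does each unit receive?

Combined metered usage = 15,644.
Unconstrained shares: Unit 4A 120,507.61; Unit 2C 162,929.40; Unit 3A 67,188.47; Unit 5A 52,469.99; Unit 3B 150,404.53.
Capped: Unit 3A ($35,600); balance $517,900 reallocated over remaining metered usage 13,745.
Remaining shares: Unit 4A 128,335.21 → $128,300; Unit 2C 173,512.51 → $173,500; Unit 5A 55,878.19 → $55,900; Unit 3B 160,174.09 → $160,200.

Unit 4A: $128,300; Unit 2C: $173,500; Unit 3A: $35,600; Unit 5A: $55,900; Unit 3B: $160,200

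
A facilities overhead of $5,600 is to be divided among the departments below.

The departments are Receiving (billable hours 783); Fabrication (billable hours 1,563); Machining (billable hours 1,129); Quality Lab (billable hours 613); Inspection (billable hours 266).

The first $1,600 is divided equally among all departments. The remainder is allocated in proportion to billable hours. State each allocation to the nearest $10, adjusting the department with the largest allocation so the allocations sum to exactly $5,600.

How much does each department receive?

Equal tier: $1,600 ÷ 5 = $320 apiece.
Remainder $4,000 by billable hours (total 4,354): Receiving 719.34 → $720; Fabrication 1,435.92 → $1,440; Machining 1,037.21 → $1,040; Quality Lab 563.16 → $560; Inspection 244.37 → $240.
Totals: Receiving $320 + $720 = $1,040; Fabrication $320 + $1,440 = $1,760; Machining $320 + $1,040 = $1,360; Quality Lab $320 + $560 = $880; Inspection $320 + $240 = $560.

Receiving: $1,040; Fabrication: $1,760; Machining: $1,360; Quality Lab: $880; Inspection: $560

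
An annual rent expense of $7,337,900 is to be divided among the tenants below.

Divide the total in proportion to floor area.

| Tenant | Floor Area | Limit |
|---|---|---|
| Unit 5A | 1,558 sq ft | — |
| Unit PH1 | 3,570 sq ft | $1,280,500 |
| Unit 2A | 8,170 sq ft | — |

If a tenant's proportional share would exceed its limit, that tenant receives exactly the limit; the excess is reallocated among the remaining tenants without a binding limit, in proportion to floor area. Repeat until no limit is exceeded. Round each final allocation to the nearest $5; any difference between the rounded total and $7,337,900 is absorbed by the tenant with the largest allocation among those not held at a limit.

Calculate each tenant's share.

Sum of floor area: 13,298.
Pro-rata shares before constraints: Unit 5A 859,711.85; Unit PH1 1,969,943.07; Unit 2A 4,508,245.07.
Capped: Unit PH1 ($1,280,500); remaining pool $6,057,400 reallocated over remaining floor area 9,728.
Remaining shares: Unit 5A 970,130.47 → $970,130; Unit 2A 5,087,269.53 → $5,087,270.

Unit 5A: $970,130 · Unit PH1: $1,280,500 · Unit 2A: $5,087,270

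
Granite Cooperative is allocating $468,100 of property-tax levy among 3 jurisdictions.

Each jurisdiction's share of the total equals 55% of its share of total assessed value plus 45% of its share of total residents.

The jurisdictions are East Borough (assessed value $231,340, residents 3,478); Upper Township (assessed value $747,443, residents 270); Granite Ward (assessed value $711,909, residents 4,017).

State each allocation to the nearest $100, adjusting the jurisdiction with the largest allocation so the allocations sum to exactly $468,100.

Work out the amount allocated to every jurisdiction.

East Borough: $129,600; Upper Township: $121,100; Granite Ward: $217,400

Totals — assessed value 1,690,692, residents 7,765.
Composite weights (55% assessed value + 45% residents): East Borough 0.2768; Upper Township 0.2588; Granite Ward 0.4644.
Proportional shares: East Borough 129,577.39; Upper Township 121,143.46; Granite Ward 217,379.14.
At nearest $100: East Borough $129,600; Upper Township $121,100; Granite Ward $217,400. Sum = $468,100.
Rounded total matches; no reconciliation needed.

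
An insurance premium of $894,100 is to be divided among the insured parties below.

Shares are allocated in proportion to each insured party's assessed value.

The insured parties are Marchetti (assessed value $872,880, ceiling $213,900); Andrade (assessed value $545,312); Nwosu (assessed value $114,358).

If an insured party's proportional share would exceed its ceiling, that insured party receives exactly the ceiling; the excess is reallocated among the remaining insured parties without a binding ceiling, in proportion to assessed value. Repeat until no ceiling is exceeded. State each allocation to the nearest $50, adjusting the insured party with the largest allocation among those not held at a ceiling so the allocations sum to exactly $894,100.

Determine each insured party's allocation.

Marchetti: $213,900 | Andrade: $562,300 | Nwosu: $117,900

Total assessed value = 1,532,550.
Unconstrained shares: Marchetti 509,244.08; Andrade 318,138.70; Nwosu 66,717.23.
Cap binds for Marchetti ($213,900); residual $680,200 reallocated over remaining assessed value 659,670.
Shares after redistribution: Andrade 562,282.99 → $562,300; Nwosu 117,917.01 → $117,900.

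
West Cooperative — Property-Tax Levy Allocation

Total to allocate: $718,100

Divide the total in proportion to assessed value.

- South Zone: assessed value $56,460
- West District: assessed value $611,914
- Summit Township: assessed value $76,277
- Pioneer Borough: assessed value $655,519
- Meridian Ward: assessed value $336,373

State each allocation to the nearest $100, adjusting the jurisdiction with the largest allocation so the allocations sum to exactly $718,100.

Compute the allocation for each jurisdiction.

South Zone: $23,300; West District: $253,000; Summit Township: $31,500; Pioneer Borough: $271,200; Meridian Ward: $139,100

Total assessed value = 1,736,543.
Unrounded shares: South Zone 56,460/1,736,543 × $718,100 = 23,347.49; West District 611,914/1,736,543 × $718,100 = 253,040.35; Summit Township 76,277/1,736,543 × $718,100 = 31,542.27; Pioneer Borough 655,519/1,736,543 × $718,100 = 271,072.01; Meridian Ward 336,373/1,736,543 × $718,100 = 139,097.88.
At nearest $100: South Zone $23,300; West District $253,000; Summit Township $31,500; Pioneer Borough $271,100; Meridian Ward $139,100. Sum = $718,000.
Difference $718,100 − $718,000 = +$100 applied to largest allocation (Pioneer Borough): Pioneer Borough becomes $271,200.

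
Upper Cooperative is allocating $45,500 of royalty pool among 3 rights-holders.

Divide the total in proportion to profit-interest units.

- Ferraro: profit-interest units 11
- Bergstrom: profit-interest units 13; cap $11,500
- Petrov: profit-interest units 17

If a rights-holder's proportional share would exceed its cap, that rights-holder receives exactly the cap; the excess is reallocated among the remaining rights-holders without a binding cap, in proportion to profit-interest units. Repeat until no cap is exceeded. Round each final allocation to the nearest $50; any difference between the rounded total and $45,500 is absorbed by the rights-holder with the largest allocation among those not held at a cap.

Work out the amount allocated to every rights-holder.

Ferraro: $13,350 | Bergstrom: $11,500 | Petrov: $20,650

Combined profit-interest units = 41.
Unconstrained shares: Ferraro 12,207.32; Bergstrom 14,426.83; Petrov 18,865.85.
Held at cap: Bergstrom ($11,500); remaining pool $34,000 reallocated over remaining profit-interest units 28.
Redistributed shares: Ferraro 13,357.14 → $13,350; Petrov 20,642.86 → $20,650.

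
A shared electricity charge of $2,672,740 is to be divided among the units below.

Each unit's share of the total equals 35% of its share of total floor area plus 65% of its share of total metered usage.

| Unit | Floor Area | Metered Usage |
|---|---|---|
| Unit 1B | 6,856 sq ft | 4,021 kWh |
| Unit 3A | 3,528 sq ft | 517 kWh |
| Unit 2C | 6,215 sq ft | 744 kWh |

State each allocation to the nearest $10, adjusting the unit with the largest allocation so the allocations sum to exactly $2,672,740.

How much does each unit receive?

Unit 1B: $1,708,910 · Unit 3A: $368,870 · Unit 2C: $594,960

Totals — floor area 16,599, metered usage 5,282.
Composite weights (35% floor area + 65% metered usage): Unit 1B 0.6394; Unit 3A 0.1380; Unit 2C 0.2226.
Raw shares: Unit 1B 1,708,909.76; Unit 3A 368,869.55; Unit 2C 594,960.69.
At nearest $10: Unit 1B $1,708,910; Unit 3A $368,870; Unit 2C $594,960. Sum = $2,672,740.
Rounded total matches; no reconciliation needed.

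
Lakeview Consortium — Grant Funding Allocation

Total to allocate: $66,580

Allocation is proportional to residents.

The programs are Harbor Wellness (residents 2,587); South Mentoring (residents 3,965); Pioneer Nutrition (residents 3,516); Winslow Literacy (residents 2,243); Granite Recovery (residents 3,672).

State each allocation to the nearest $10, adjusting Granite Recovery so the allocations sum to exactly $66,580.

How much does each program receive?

Harbor Wellness: $10,780; South Mentoring: $16,520; Pioneer Nutrition: $14,650; Winslow Literacy: $9,340; Granite Recovery: $15,290

Sum of residents: 15,983.
Proportional shares: Harbor Wellness 2,587/15,983 × $66,580 = 10,776.60; South Mentoring 3,965/15,983 × $66,580 = 16,516.91; Pioneer Nutrition 3,516/15,983 × $66,580 = 14,646.52; Winslow Literacy 2,243/15,983 × $66,580 = 9,343.61; Granite Recovery 3,672/15,983 × $66,580 = 15,296.36.
At nearest $10: Harbor Wellness $10,780; South Mentoring $16,520; Pioneer Nutrition $14,650; Winslow Literacy $9,340; Granite Recovery $15,300. Sum = $66,590.
Difference $66,580 − $66,590 = −$10 applied to Granite Recovery: Granite Recovery becomes $15,290.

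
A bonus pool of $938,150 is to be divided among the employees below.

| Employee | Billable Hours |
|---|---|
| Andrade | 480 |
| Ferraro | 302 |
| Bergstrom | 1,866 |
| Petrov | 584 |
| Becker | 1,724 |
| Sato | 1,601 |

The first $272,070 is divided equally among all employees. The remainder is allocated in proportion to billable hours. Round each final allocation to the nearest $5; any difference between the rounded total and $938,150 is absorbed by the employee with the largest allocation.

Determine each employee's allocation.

Andrade: $94,105 | Ferraro: $76,025 | Bergstrom: $234,895 | Petrov: $104,670 | Becker: $220,475 | Sato: $207,980

Equal tier: $272,070 ÷ 6 = $45,345 apiece.
Remainder $666,080 by billable hours (total 6,557): Andrade 48,759.86 → $48,760; Ferraro 30,678.08 → $30,680; Bergstrom 189,553.95 → $189,555; Petrov 59,324.50 → $59,325; Becker 175,129.16 → $175,130; Sato 162,634.45 → $162,635.
Rounding difference −$5 on remainder applied to Bergstrom.
Totals: Andrade $45,345 + $48,760 = $94,105; Ferraro $45,345 + $30,680 = $76,025; Bergstrom $45,345 + $189,550 = $234,895; Petrov $45,345 + $59,325 = $104,670; Becker $45,345 + $175,130 = $220,475; Sato $45,345 + $162,635 = $207,980.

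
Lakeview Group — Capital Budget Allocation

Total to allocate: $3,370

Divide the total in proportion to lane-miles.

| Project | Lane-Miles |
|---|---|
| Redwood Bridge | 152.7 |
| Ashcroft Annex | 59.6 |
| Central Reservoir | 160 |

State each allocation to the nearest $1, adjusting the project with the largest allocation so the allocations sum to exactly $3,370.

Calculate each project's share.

Sum of lane-miles: 372.3.
Pro-rata amounts: Redwood Bridge 152.7/372.3 × $3,370 = 1,382.22; Ashcroft Annex 59.6/372.3 × $3,370 = 539.49; Central Reservoir 160/372.3 × $3,370 = 1,448.29.
After rounding ($1): Redwood Bridge $1,382; Ashcroft Annex $539; Central Reservoir $1,448. Sum = $3,369.
Difference $3,370 − $3,369 = +$1 applied to largest allocation (Central Reservoir): Central Reservoir becomes $1,449.

Redwood Bridge: $1,382; Ashcroft Annex: $539; Central Reservoir: $1,449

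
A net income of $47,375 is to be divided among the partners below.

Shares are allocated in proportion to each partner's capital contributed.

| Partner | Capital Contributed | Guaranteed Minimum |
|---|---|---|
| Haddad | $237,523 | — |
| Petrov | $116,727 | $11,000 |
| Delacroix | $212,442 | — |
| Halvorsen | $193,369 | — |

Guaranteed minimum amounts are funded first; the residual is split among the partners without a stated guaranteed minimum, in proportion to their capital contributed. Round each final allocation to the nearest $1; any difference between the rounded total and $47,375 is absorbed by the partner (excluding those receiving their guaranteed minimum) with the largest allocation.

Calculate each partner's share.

Minimums first: Petrov $11,000. Remaining pool $36,375.
Remaining pool split over remaining capital contributed 643,334: Haddad 13,429.88 → $13,430; Delacroix 12,011.77 → $12,012; Halvorsen 10,933.35 → $10,933.

Haddad: $13,430 · Petrov: $11,000 · Delacroix: $12,012 · Halvorsen: $10,933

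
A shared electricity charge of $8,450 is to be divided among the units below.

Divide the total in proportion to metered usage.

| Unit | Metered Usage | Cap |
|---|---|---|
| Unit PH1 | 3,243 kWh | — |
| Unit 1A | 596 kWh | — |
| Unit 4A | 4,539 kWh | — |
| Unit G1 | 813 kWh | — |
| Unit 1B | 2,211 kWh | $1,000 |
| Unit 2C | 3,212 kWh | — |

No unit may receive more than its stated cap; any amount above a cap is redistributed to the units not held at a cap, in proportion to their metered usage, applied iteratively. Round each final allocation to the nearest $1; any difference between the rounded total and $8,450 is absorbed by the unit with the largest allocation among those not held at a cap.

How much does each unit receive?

Combined metered usage = 14,614.
Pro-rata shares before constraints: Unit PH1 1,875.14; Unit 1A 344.61; Unit 4A 2,624.51; Unit G1 470.09; Unit 1B 1,278.43; Unit 2C 1,857.22.
Cap binds for Unit 1B ($1,000); residual $7,450 reallocated over remaining metered usage 12,403.
Redistributed shares: Unit PH1 1,947.94 → $1,948; Unit 1A 357.99 → $358; Unit 4A 2,726.40 → $2,726; Unit G1 488.34 → $488; Unit 2C 1,929.32 → $1,929.
Rounding difference +$1 applied to Unit 4A → $2,727.

Unit PH1: $1,948; Unit 1A: $358; Unit 4A: $2,727; Unit G1: $488; Unit 1B: $1,000; Unit 2C: $1,929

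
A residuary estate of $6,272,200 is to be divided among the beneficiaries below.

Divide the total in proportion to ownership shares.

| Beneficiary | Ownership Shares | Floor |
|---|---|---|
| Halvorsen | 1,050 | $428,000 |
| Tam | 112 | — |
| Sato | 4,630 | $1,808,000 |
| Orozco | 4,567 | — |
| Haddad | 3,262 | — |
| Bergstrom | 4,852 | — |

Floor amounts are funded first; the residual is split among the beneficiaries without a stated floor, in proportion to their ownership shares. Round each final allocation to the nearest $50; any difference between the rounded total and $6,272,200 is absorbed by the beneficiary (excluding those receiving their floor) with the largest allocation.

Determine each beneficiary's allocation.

Fund the minimums — Halvorsen $428,000; Sato $1,808,000. Residual $4,036,200.
Residual split over remaining ownership shares 12,793: Tam 35,336.07 → $35,350; Orozco 1,440,891.53 → $1,440,900; Haddad 1,029,163.17 → $1,029,150; Bergstrom 1,530,809.22 → $1,530,800.

Halvorsen: $428,000 · Tam: $35,350 · Sato: $1,808,000 · Orozco: $1,440,900 · Haddad: $1,029,150 · Bergstrom: $1,530,800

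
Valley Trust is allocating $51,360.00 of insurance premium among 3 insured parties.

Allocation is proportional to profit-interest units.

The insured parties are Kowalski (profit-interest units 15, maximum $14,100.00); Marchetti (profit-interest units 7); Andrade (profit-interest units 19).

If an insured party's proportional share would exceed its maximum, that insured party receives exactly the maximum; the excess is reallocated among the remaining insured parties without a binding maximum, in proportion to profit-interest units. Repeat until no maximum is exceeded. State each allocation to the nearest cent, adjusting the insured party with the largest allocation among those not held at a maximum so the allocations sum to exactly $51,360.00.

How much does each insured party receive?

Combined profit-interest units = 41.
Pro-rata shares before constraints: Kowalski 18,790.2439; Marchetti 8,768.7805; Andrade 23,800.9756.
Cap binds for Kowalski ($14,100.00); residual $37,260.00 reallocated over remaining profit-interest units 26.
Remaining shares: Marchetti 10,031.5385 → $10,031.54; Andrade 27,228.4615 → $27,228.46.

Kowalski: $14,100.00 · Marchetti: $10,031.54 · Andrade: $27,228.46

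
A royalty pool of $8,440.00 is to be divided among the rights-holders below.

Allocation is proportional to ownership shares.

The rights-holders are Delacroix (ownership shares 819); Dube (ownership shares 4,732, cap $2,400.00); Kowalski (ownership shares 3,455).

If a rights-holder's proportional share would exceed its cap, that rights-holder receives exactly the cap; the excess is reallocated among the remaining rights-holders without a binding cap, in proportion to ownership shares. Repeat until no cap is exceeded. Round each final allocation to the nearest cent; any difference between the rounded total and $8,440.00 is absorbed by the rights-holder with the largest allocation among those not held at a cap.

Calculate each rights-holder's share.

Combined ownership shares = 9,006.
Unconstrained shares: Delacroix 767.5283; Dube 4,434.6080; Kowalski 3,237.8636.
Capped: Dube ($2,400.00); balance $6,040.00 reallocated over remaining ownership shares 4,274.
Remaining shares: Delacroix 1,157.4076 → $1,157.41; Kowalski 4,882.5924 → $4,882.59.

Delacroix: $1,157.41 · Dube: $2,400.00 · Kowalski: $4,882.59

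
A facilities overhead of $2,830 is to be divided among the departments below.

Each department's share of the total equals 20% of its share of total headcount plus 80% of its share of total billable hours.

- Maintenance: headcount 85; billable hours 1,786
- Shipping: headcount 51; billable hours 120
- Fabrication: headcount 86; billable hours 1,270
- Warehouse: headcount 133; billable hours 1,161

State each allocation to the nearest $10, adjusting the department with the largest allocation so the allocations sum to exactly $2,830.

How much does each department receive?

Headcount total 355; billable hours total 4,337.
Combined weights (20% headcount + 80% billable hours): Maintenance 0.3773; Shipping 0.0509; Fabrication 0.2827; Warehouse 0.2891.
Pro-rata amounts: Maintenance 1,067.85; Shipping 143.96; Fabrication 800.08; Warehouse 818.12.
After rounding ($10): Maintenance $1,070; Shipping $140; Fabrication $800; Warehouse $820. Sum = $2,830.
No rounding difference to absorb.

Maintenance: $1,070 | Shipping: $140 | Fabrication: $800 | Warehouse: $820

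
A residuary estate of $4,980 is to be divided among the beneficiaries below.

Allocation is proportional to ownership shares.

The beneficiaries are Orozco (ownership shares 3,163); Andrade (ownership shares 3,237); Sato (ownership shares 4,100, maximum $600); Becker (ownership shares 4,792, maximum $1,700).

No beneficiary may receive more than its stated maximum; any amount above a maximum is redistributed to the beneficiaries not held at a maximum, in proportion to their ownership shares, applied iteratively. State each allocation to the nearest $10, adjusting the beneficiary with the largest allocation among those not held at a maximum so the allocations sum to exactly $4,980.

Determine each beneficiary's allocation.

Orozco: $1,320 | Andrade: $1,360 | Sato: $600 | Becker: $1,700

Ownership shares total: 15,292.
Unconstrained shares: Orozco 1,030.06; Andrade 1,054.16; Sato 1,335.21; Becker 1,560.57.
Capped: Sato ($600); remaining pool $4,380 reallocated over remaining ownership shares 11,192.
Capped: Becker ($1,700); remaining pool $2,680 reallocated over remaining ownership shares 6,400.
Shares after redistribution: Orozco 1,324.51 → $1,320; Andrade 1,355.49 → $1,360.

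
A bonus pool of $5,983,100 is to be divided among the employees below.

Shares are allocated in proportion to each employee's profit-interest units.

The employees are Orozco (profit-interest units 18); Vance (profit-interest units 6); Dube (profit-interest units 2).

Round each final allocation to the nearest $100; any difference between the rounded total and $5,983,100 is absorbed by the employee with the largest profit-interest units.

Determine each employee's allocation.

Orozco: $4,142,200 | Vance: $1,380,700 | Dube: $460,200

Total profit-interest units = 18 + 6 + 2 = 26.
Pro-rata amounts: Orozco 4,142,146.15; Vance 1,380,715.38; Dube 460,238.46.
Rounded to nearest $100: Orozco $4,142,100; Vance $1,380,700; Dube $460,200. Sum = $5,983,000.
Difference $5,983,100 − $5,983,000 = +$100 applied to largest profit-interest units (Orozco): Orozco becomes $4,142,200.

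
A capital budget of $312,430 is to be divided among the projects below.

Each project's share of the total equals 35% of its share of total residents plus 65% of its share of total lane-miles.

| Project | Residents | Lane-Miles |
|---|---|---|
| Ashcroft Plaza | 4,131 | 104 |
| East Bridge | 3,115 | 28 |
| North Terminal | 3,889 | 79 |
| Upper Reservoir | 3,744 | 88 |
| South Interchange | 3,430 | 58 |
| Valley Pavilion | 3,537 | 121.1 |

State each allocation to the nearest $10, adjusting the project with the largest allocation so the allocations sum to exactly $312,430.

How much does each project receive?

Ashcroft Plaza: $64,850 · East Bridge: $27,490 · North Terminal: $53,020 · Upper Reservoir: $56,120 · South Interchange: $41,810 · Valley Pavilion: $69,140

Totals — residents 21,846, lane-miles 478.1.
Combined weights (35% residents + 65% lane-miles): Ashcroft Plaza 0.2076; East Bridge 0.0880; North Terminal 0.1697; Upper Reservoir 0.1796; South Interchange 0.1338; Valley Pavilion 0.2213.
Unrounded shares: Ashcroft Plaza 64,853.21; East Bridge 27,485.56; North Terminal 53,022.78; Upper Reservoir 56,119.85; South Interchange 41,805.21; Valley Pavilion 69,143.39.
At nearest $10: Ashcroft Plaza $64,850; East Bridge $27,490; North Terminal $53,020; Upper Reservoir $56,120; South Interchange $41,810; Valley Pavilion $69,140. Sum = $312,430.
Rounded total matches; no reconciliation needed.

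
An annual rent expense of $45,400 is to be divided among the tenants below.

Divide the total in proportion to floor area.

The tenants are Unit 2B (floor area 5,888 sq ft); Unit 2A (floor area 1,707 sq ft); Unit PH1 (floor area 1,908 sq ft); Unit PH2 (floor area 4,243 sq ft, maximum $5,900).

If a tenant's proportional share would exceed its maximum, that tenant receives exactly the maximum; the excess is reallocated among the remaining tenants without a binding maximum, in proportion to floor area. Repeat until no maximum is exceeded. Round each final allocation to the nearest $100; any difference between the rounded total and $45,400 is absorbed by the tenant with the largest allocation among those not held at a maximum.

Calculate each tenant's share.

Total floor area = 13,746.
Proportional shares (ignoring caps): Unit 2B 19,446.76; Unit 2A 5,637.84; Unit PH1 6,301.70; Unit PH2 14,013.69.
Cap binds for Unit PH2 ($5,900); balance $39,500 reallocated over remaining floor area 9,503.
Redistributed shares: Unit 2B 24,473.96 → $24,500; Unit 2A 7,095.29 → $7,100; Unit PH1 7,930.76 → $7,900.

Unit 2B: $24,500 | Unit 2A: $7,100 | Unit PH1: $7,900 | Unit PH2: $5,900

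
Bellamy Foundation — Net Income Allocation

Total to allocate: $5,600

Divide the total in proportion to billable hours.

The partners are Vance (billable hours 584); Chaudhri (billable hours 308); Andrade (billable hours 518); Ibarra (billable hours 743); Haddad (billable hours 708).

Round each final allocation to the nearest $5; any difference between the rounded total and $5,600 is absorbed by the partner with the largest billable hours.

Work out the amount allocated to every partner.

Combined billable hours = 584 + 308 + 518 + 743 + 708 = 2,861.
Unrounded shares: Vance 1,143.10; Chaudhri 602.87; Andrade 1,013.91; Ibarra 1,454.32; Haddad 1,385.81.
At nearest $5: Vance $1,145; Chaudhri $605; Andrade $1,015; Ibarra $1,455; Haddad $1,385. Sum = $5,605.
Difference $5,600 − $5,605 = −$5 applied to largest billable hours (Ibarra): Ibarra becomes $1,450.

Vance: $1,145 · Chaudhri: $605 · Andrade: $1,015 · Ibarra: $1,450 · Haddad: $1,385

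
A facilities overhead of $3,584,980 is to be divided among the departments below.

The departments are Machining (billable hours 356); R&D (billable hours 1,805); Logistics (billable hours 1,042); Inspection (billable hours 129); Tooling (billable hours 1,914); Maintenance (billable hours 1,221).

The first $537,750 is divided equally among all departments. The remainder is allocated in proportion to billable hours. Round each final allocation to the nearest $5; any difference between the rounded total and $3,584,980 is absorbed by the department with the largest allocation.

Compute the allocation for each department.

First tranche $537,750 split equally: $89,625 each.
Remainder $3,047,230 by billable hours (total 6,467): Machining 167,746.08 → $167,745; R&D 850,510.31 → $850,510; Logistics 490,987.11 → $490,985; Inspection 60,784.39 → $60,785; Tooling 901,870.76 → $901,870; Maintenance 575,331.35 → $575,330.
Rounding difference +$5 on remainder applied to Tooling.
Totals: Machining $89,625 + $167,745 = $257,370; R&D $89,625 + $850,510 = $940,135; Logistics $89,625 + $490,985 = $580,610; Inspection $89,625 + $60,785 = $150,410; Tooling $89,625 + $901,875 = $991,500; Maintenance $89,625 + $575,330 = $664,955.

Machining: $257,370; R&D: $940,135; Logistics: $580,610; Inspection: $150,410; Tooling: $991,500; Maintenance: $664,955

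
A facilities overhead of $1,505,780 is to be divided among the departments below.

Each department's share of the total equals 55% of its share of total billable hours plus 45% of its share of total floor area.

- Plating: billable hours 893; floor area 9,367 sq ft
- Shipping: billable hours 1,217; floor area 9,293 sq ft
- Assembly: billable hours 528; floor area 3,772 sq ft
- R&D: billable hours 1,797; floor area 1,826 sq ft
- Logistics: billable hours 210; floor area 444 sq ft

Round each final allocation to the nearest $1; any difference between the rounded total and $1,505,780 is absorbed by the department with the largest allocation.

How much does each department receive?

Plating: $416,164; Shipping: $471,901; Assembly: $197,609; R&D: $370,485; Logistics: $49,621

Billable hours total 4,645; floor area total 24,702.
Combined weights (55% billable hours + 45% floor area): Plating 0.2764; Shipping 0.3134; Assembly 0.1312; R&D 0.2460; Logistics 0.0330.
Unrounded shares: Plating 416,163.53; Shipping 471,901.13; Assembly 197,609.41; R&D 370,484.66; Logistics 49,621.26.
At nearest $1: Plating $416,164; Shipping $471,901; Assembly $197,609; R&D $370,485; Logistics $49,621. Sum = $1,505,780.
Rounded total matches; no reconciliation needed.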